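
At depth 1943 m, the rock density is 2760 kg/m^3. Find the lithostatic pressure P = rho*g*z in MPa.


P = rho * g * z / 1e6
= 2760 * 9.81 * 1943 / 1e6
= 52607890.8 / 1e6
= 52.6079 MPa

52.6079


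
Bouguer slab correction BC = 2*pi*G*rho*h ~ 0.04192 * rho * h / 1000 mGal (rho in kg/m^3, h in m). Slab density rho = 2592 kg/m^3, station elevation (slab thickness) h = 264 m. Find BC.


BC = 0.04192 * rho * h / 1000
= 0.04192 * 2592 * 264 / 1000
= 28.6854 mGal

28.6854


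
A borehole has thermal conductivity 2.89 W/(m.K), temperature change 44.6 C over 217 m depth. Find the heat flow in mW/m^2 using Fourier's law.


q = k * dT / dz * 1000
= 2.89 * 44.6 / 217 * 1000
= 0.593982 * 1000
= 593.9816 mW/m^2

593.9816


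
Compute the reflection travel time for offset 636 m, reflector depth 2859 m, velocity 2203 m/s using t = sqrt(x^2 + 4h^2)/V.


x^2 + 4h^2 = 636^2 + 4*2859^2 = 404496 + 32695524 = 33100020
sqrt(33100020) = 5753.2617
t = 5753.2617 / 2203 = 2.6116 s

2.6116


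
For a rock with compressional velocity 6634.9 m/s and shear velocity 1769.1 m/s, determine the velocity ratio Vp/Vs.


Vp/Vs = 6634.9 / 1769.1
= 3.7504

3.7504


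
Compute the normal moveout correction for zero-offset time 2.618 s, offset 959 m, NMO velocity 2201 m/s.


x/Vnmo = 959/2201 = 0.435711
(x/Vnmo)^2 = 0.189844
t0^2 = 6.853924
sqrt(6.853924 + 0.189844) = 2.65401
dt = 2.65401 - 2.618 = 0.03601

0.03601


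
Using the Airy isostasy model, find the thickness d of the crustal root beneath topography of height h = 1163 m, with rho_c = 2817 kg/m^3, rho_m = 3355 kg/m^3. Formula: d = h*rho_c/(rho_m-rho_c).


rho_m - rho_c = 3355 - 2817 = 538
d = 1163 * 2817 / 538
= 3276171 / 538
= 6089.54 m

6089.54


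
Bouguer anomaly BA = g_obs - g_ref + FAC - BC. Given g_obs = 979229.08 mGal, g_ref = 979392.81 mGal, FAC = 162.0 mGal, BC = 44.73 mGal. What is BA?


BA = g_obs - g_ref + FAC - BC
= 979229.08 - 979392.81 + 162.0 - 44.73
= -46.46 mGal

-46.46


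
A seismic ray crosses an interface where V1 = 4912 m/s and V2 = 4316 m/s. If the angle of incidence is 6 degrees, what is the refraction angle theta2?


sin(theta1) = sin(6 deg) = 0.104528
sin(theta2) = V2/V1 * sin(theta1) = 4316/4912 * 0.104528 = 0.091845
theta2 = arcsin(0.091845) = 5.2698 degrees

5.2698


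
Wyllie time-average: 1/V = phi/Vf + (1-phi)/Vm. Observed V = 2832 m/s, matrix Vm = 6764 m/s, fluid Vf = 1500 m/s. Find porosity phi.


1/V - 1/Vm = 1/2832 - 1/6764 = 0.00020527
1/Vf - 1/Vm = 1/1500 - 1/6764 = 0.00051883
phi = 0.00020527 / 0.00051883 = 0.3956

0.3956


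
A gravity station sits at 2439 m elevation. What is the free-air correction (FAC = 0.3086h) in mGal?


FAC = 0.3086 * h
= 0.3086 * 2439
= 752.6754 mGal

752.6754


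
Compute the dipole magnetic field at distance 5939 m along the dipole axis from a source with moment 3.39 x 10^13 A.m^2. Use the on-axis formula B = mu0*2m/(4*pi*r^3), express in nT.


m = 3.39 x 10^13 = 33900000000000 A.m^2
2m = 67800000000000 A.m^2
r^3 = 5939^3 = 209478751019
B = (4pi*10^-7) * 67800000000000 / (4*pi * 209478751019) * 1e9
= 85199992.765355 / 2632387621137.82 * 1e9
= 32366.0513 nT

32366.0513


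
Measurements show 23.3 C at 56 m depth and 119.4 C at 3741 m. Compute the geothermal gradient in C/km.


dT = 119.4 - 23.3 = 96.1 C
dz = 3741 - 56 = 3685 m
gradient = dT/dz * 1000 = 96.1/3685 * 1000 = 26.0787 C/km

26.0787


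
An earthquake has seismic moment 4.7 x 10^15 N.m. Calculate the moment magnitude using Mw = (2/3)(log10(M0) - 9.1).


log10(M0) = log10(4.7 x 10^15) = 15.6721
Mw = 2/3 * (15.6721 - 9.1)
= 2/3 * 6.5721
= 4.38

4.38


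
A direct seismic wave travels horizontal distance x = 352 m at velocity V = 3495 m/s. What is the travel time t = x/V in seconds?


t = x / V
= 352 / 3495
= 0.1007 s

0.1007


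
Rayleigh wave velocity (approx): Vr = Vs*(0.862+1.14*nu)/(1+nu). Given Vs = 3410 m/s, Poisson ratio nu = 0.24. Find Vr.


Numerator factor = 0.862 + 1.14*0.24 = 1.1356
Denominator = 1 + 0.24 = 1.24
Vr = 3410 * 1.1356 / 1.24 = 3122.9 m/s

3122.9


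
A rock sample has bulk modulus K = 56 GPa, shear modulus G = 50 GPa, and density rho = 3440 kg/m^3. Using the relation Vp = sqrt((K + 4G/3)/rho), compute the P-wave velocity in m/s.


First compute the effective modulus:
K + 4G/3 = 56e9 + 4*50e9/3 = 122666666666.67 Pa
Then divide by density:
122666666666.67 / 3440 = 35658914.7287 Pa/(kg/m^3)
Take the square root:
Vp = sqrt(35658914.7287) = 5971.51 m/s

5971.51


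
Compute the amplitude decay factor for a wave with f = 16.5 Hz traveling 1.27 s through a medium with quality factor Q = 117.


pi*f*t/Q = pi*16.5*1.27/117 = 0.562667
A/A0 = exp(-0.562667) = 0.569688

0.569688


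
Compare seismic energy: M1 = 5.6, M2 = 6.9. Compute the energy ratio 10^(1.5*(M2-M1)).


M2 - M1 = 6.9 - 5.6 = 1.3
1.5 * 1.3 = 1.95
ratio = 10^1.95 = 89.13

89.13


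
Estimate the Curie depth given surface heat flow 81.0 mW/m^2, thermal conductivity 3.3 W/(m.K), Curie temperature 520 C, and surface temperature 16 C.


T_Curie - T_surf = 520 - 16 = 504 C
Convert q to W/m^2: 81.0 mW/m^2 = 0.081 W/m^2
d = 504 * 3.3 / 0.081 = 20533.33 m

20533.33


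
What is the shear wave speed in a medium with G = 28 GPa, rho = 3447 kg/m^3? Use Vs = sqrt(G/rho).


Convert G to Pa: G = 28e9 Pa
Compute G/rho = 28e9 / 3447 = 8123005.512
Vs = sqrt(8123005.512) = 2850.09 m/s

2850.09


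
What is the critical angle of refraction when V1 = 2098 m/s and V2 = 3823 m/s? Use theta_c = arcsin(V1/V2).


V1/V2 = 2098/3823 = 0.548784
theta_c = arcsin(0.548784) = 33.2836 degrees

33.2836


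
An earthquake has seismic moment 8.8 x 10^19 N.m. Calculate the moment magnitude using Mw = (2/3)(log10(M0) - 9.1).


log10(M0) = log10(8.8 x 10^19) = 19.9445
Mw = 2/3 * (19.9445 - 9.1)
= 2/3 * 10.8445
= 7.23

7.23


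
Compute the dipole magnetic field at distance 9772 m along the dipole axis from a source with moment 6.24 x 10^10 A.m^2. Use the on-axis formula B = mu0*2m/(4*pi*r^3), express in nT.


m = 6.24 x 10^10 = 62400000000 A.m^2
2m = 124800000000 A.m^2
r^3 = 9772^3 = 933147667648
B = (4pi*10^-7) * 124800000000 / (4*pi * 933147667648) * 1e9
= 156828.305267 / 11726279429589.63 * 1e9
= 13.3741 nT

13.3741


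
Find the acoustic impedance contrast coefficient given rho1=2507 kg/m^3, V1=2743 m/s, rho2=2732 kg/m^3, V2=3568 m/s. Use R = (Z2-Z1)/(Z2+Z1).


Z1 = 2507 * 2743 = 6876701
Z2 = 2732 * 3568 = 9747776
R = (9747776 - 6876701) / (9747776 + 6876701) = 2871075 / 16624477 = 0.1727

0.1727


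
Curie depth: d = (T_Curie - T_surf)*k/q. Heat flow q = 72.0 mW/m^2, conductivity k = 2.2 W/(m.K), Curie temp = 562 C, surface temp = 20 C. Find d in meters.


T_Curie - T_surf = 562 - 20 = 542 C
Convert q to W/m^2: 72.0 mW/m^2 = 0.072 W/m^2
d = 542 * 2.2 / 0.072 = 16561.11 m

16561.11


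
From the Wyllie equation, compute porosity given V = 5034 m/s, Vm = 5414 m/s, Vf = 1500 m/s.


1/V - 1/Vm = 1/5034 - 1/5414 = 1.394e-05
1/Vf - 1/Vm = 1/1500 - 1/5414 = 0.00048196
phi = 1.394e-05 / 0.00048196 = 0.0289

0.0289


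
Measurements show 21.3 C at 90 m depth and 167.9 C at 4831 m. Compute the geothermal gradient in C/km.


dT = 167.9 - 21.3 = 146.6 C
dz = 4831 - 90 = 4741 m
gradient = dT/dz * 1000 = 146.6/4741 * 1000 = 30.9217 C/km

30.9217


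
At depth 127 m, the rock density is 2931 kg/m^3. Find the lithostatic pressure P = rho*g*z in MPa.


P = rho * g * z / 1e6
= 2931 * 9.81 * 127 / 1e6
= 3651644.97 / 1e6
= 3.6516 MPa

3.6516


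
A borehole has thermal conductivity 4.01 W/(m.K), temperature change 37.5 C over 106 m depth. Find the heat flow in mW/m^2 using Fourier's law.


q = k * dT / dz * 1000
= 4.01 * 37.5 / 106 * 1000
= 1.418632 * 1000
= 1418.6321 mW/m^2

1418.6321


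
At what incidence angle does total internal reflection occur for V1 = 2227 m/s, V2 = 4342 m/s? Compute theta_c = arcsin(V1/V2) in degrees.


V1/V2 = 2227/4342 = 0.512897
theta_c = arcsin(0.512897) = 30.857 degrees

30.857


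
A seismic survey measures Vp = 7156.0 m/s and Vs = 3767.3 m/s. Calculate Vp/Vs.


Vp/Vs = 7156.0 / 3767.3
= 1.8995

1.8995


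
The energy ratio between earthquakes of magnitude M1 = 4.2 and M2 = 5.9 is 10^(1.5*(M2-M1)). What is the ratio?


M2 - M1 = 5.9 - 4.2 = 1.7
1.5 * 1.7 = 2.55
ratio = 10^2.55 = 354.81

354.81


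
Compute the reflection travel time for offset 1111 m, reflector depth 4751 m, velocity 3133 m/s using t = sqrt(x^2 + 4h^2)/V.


x^2 + 4h^2 = 1111^2 + 4*4751^2 = 1234321 + 90288004 = 91522325
sqrt(91522325) = 9566.7301
t = 9566.7301 / 3133 = 3.0535 s

3.0535


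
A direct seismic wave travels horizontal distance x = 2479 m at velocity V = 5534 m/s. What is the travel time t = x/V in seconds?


t = x / V
= 2479 / 5534
= 0.448 s

0.448


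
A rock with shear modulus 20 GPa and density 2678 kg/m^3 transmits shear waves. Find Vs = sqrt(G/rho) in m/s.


Convert G to Pa: G = 20e9 Pa
Compute G/rho = 20e9 / 2678 = 7468259.8954
Vs = sqrt(7468259.8954) = 2732.81 m/s

2732.81


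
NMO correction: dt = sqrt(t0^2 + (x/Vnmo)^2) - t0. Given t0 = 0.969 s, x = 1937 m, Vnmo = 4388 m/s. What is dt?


x/Vnmo = 1937/4388 = 0.441431
(x/Vnmo)^2 = 0.194861
t0^2 = 0.938961
sqrt(0.938961 + 0.194861) = 1.064811
dt = 1.064811 - 0.969 = 0.095811

0.095811


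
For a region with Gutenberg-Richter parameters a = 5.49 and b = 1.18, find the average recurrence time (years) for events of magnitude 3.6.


log10(N) = 5.49 - 1.18*3.6 = 1.242
N = 10^1.242 = 17.458222
T = 1/N = 1/17.458222 = 0.0573 years

0.0573


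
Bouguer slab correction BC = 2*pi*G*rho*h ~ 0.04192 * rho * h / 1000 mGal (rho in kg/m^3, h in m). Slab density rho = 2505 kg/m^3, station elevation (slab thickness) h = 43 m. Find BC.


BC = 0.04192 * rho * h / 1000
= 0.04192 * 2505 * 43 / 1000
= 4.5154 mGal

4.5154


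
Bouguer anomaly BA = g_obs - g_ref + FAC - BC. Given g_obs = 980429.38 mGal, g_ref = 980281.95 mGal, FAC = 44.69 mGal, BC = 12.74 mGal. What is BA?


BA = g_obs - g_ref + FAC - BC
= 980429.38 - 980281.95 + 44.69 - 12.74
= 179.38 mGal

179.38


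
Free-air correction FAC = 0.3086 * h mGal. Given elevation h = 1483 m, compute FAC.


FAC = 0.3086 * h
= 0.3086 * 1483
= 457.6538 mGal

457.6538


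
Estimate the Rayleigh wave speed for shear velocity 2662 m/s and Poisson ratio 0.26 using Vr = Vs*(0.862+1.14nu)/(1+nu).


Numerator factor = 0.862 + 1.14*0.26 = 1.1584
Denominator = 1 + 0.26 = 1.26
Vr = 2662 * 1.1584 / 1.26 = 2447.35 m/s

2447.35


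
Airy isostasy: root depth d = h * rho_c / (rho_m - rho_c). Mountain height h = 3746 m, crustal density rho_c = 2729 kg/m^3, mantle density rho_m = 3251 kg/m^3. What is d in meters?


rho_m - rho_c = 3251 - 2729 = 522
d = 3746 * 2729 / 522
= 10222834 / 522
= 19583.97 m

19583.97


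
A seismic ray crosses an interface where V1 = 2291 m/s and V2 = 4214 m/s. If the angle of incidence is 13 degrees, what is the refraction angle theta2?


sin(theta1) = sin(13 deg) = 0.224951
sin(theta2) = V2/V1 * sin(theta1) = 4214/2291 * 0.224951 = 0.413769
theta2 = arcsin(0.413769) = 24.4418 degrees

24.4418


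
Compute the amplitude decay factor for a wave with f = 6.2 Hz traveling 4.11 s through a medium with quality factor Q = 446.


pi*f*t/Q = pi*6.2*4.11/446 = 0.179493
A/A0 = exp(-0.179493) = 0.835693

0.835693


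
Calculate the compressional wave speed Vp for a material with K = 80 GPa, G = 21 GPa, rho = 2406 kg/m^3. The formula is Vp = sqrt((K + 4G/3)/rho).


First compute the effective modulus:
K + 4G/3 = 80e9 + 4*21e9/3 = 108000000000.0 Pa
Then divide by density:
108000000000.0 / 2406 = 44887780.5486 Pa/(kg/m^3)
Take the square root:
Vp = sqrt(44887780.5486) = 6699.83 m/s

6699.83


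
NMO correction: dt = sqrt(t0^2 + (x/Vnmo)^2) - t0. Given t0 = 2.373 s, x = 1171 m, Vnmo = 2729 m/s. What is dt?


x/Vnmo = 1171/2729 = 0.429095
(x/Vnmo)^2 = 0.184122
t0^2 = 5.631129
sqrt(5.631129 + 0.184122) = 2.411483
dt = 2.411483 - 2.373 = 0.038483

0.038483


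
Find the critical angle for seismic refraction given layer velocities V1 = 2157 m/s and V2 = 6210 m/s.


V1/V2 = 2157/6210 = 0.347343
theta_c = arcsin(0.347343) = 20.3249 degrees

20.3249


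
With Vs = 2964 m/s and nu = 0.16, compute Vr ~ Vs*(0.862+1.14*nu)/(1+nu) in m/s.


Numerator factor = 0.862 + 1.14*0.16 = 1.0444
Denominator = 1 + 0.16 = 1.16
Vr = 2964 * 1.0444 / 1.16 = 2668.62 m/s

2668.62


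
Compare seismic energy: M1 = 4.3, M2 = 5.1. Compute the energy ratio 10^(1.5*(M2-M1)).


M2 - M1 = 5.1 - 4.3 = 0.8
1.5 * 0.8 = 1.2
ratio = 10^1.2 = 15.85

15.85


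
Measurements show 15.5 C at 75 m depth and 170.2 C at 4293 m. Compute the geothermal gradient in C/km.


dT = 170.2 - 15.5 = 154.7 C
dz = 4293 - 75 = 4218 m
gradient = dT/dz * 1000 = 154.7/4218 * 1000 = 36.6761 C/km

36.6761


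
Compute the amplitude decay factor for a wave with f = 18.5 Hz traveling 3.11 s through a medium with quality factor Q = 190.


pi*f*t/Q = pi*18.5*3.11/190 = 0.951324
A/A0 = exp(-0.951324) = 0.386229

0.386229


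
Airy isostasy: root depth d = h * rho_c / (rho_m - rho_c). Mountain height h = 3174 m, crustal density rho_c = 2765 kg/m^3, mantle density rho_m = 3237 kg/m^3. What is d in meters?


rho_m - rho_c = 3237 - 2765 = 472
d = 3174 * 2765 / 472
= 8776110 / 472
= 18593.45 m

18593.45


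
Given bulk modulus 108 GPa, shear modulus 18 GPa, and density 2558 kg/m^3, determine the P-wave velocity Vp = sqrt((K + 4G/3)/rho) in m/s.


First compute the effective modulus:
K + 4G/3 = 108e9 + 4*18e9/3 = 132000000000.0 Pa
Then divide by density:
132000000000.0 / 2558 = 51602814.699 Pa/(kg/m^3)
Take the square root:
Vp = sqrt(51602814.699) = 7183.51 m/s

7183.51


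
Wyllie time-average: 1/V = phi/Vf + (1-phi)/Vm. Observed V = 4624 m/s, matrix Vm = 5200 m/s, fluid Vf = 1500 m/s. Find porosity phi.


1/V - 1/Vm = 1/4624 - 1/5200 = 2.396e-05
1/Vf - 1/Vm = 1/1500 - 1/5200 = 0.00047436
phi = 2.396e-05 / 0.00047436 = 0.0505

0.0505


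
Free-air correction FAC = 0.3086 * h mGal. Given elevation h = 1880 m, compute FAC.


FAC = 0.3086 * h
= 0.3086 * 1880
= 580.168 mGal

580.168


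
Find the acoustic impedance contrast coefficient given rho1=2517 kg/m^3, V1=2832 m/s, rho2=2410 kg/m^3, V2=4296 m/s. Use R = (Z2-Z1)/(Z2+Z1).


Z1 = 2517 * 2832 = 7128144
Z2 = 2410 * 4296 = 10353360
R = (10353360 - 7128144) / (10353360 + 7128144) = 3225216 / 17481504 = 0.1845

0.1845


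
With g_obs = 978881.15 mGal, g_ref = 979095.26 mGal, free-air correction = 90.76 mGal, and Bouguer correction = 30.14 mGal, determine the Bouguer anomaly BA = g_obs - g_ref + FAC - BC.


BA = g_obs - g_ref + FAC - BC
= 978881.15 - 979095.26 + 90.76 - 30.14
= -153.49 mGal

-153.49


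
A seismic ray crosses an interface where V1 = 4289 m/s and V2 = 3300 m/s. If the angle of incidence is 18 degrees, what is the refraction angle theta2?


sin(theta1) = sin(18 deg) = 0.309017
sin(theta2) = V2/V1 * sin(theta1) = 3300/4289 * 0.309017 = 0.237761
theta2 = arcsin(0.237761) = 13.7544 degrees

13.7544


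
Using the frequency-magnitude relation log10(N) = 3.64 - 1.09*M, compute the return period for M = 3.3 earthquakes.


log10(N) = 3.64 - 1.09*3.3 = 0.043
N = 10^0.043 = 1.104079
T = 1/N = 1/1.104079 = 0.9057 years

0.9057


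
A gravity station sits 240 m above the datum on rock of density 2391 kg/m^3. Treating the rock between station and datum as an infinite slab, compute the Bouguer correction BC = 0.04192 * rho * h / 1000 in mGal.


BC = 0.04192 * rho * h / 1000
= 0.04192 * 2391 * 240 / 1000
= 24.0554 mGal

24.0554


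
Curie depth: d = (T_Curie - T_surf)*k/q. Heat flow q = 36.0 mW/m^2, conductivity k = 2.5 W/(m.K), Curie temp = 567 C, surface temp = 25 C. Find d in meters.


T_Curie - T_surf = 567 - 25 = 542 C
Convert q to W/m^2: 36.0 mW/m^2 = 0.036 W/m^2
d = 542 * 2.5 / 0.036 = 37638.89 m

37638.89


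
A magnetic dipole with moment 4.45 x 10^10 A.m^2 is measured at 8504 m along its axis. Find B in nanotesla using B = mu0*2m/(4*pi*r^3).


m = 4.45 x 10^10 = 44500000000 A.m^2
2m = 89000000000 A.m^2
r^3 = 8504^3 = 614992408064
B = (4pi*10^-7) * 89000000000 / (4*pi * 614992408064) * 1e9
= 111840.698468 / 7728222524749.43 * 1e9
= 14.4717 nT

14.4717


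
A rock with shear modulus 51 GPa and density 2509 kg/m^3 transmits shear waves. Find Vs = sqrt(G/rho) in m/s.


Convert G to Pa: G = 51e9 Pa
Compute G/rho = 51e9 / 2509 = 20326823.4356
Vs = sqrt(20326823.4356) = 4508.53 m/s

4508.53


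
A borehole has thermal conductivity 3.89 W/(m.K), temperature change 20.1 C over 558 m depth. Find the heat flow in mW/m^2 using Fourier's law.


q = k * dT / dz * 1000
= 3.89 * 20.1 / 558 * 1000
= 0.140124 * 1000
= 140.1237 mW/m^2

140.1237


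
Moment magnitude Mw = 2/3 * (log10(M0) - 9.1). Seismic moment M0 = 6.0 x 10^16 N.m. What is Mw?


log10(M0) = log10(6.0 x 10^16) = 16.7782
Mw = 2/3 * (16.7782 - 9.1)
= 2/3 * 7.6782
= 5.12

5.12


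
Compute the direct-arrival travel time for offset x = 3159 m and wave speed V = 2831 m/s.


t = x / V
= 3159 / 2831
= 1.1159 s

1.1159


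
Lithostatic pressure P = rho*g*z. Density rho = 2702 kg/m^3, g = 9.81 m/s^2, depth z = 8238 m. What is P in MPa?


P = rho * g * z / 1e6
= 2702 * 9.81 * 8238 / 1e6
= 218361535.56 / 1e6
= 218.3615 MPa

218.3615


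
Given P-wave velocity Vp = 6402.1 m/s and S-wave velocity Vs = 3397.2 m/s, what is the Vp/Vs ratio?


Vp/Vs = 6402.1 / 3397.2
= 1.8845

1.8845


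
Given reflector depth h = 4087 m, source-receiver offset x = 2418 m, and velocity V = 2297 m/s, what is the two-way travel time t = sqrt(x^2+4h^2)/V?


x^2 + 4h^2 = 2418^2 + 4*4087^2 = 5846724 + 66814276 = 72661000
sqrt(72661000) = 8524.1422
t = 8524.1422 / 2297 = 3.711 s

3.711


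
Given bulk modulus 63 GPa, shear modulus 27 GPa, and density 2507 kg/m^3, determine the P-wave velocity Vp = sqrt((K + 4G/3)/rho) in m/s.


First compute the effective modulus:
K + 4G/3 = 63e9 + 4*27e9/3 = 99000000000.0 Pa
Then divide by density:
99000000000.0 / 2507 = 39489429.5971 Pa/(kg/m^3)
Take the square root:
Vp = sqrt(39489429.5971) = 6284.06 m/s

6284.06


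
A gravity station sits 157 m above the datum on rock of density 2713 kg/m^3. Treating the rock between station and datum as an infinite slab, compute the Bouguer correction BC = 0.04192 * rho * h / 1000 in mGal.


BC = 0.04192 * rho * h / 1000
= 0.04192 * 2713 * 157 / 1000
= 17.8554 mGal

17.8554


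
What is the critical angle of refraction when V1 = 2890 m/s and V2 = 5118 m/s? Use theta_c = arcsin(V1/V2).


V1/V2 = 2890/5118 = 0.564674
theta_c = arcsin(0.564674) = 34.3796 degrees

34.3796


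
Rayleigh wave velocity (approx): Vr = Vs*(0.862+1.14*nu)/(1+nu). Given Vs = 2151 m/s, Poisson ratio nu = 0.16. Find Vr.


Numerator factor = 0.862 + 1.14*0.16 = 1.0444
Denominator = 1 + 0.16 = 1.16
Vr = 2151 * 1.0444 / 1.16 = 1936.64 m/s

1936.64


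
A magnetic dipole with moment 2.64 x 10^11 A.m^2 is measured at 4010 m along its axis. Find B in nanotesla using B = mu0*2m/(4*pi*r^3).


m = 2.64 x 10^11 = 264000000000 A.m^2
2m = 528000000000 A.m^2
r^3 = 4010^3 = 64481201000
B = (4pi*10^-7) * 528000000000 / (4*pi * 64481201000) * 1e9
= 663504.368438 / 810294669424.99 * 1e9
= 818.8433 nT

818.8433


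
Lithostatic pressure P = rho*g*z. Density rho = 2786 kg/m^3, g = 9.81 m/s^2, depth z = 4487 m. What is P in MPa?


P = rho * g * z / 1e6
= 2786 * 9.81 * 4487 / 1e6
= 122632671.42 / 1e6
= 122.6327 MPa

122.6327


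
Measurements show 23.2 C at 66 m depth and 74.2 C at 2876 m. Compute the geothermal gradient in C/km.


dT = 74.2 - 23.2 = 51.0 C
dz = 2876 - 66 = 2810 m
gradient = dT/dz * 1000 = 51.0/2810 * 1000 = 18.1495 C/km

18.1495


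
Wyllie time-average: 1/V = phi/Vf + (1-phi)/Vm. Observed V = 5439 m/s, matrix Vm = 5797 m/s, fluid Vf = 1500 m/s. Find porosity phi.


1/V - 1/Vm = 1/5439 - 1/5797 = 1.135e-05
1/Vf - 1/Vm = 1/1500 - 1/5797 = 0.00049416
phi = 1.135e-05 / 0.00049416 = 0.023

0.023


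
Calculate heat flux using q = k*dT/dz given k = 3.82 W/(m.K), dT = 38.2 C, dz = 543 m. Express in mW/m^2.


q = k * dT / dz * 1000
= 3.82 * 38.2 / 543 * 1000
= 0.268737 * 1000
= 268.7366 mW/m^2

268.7366


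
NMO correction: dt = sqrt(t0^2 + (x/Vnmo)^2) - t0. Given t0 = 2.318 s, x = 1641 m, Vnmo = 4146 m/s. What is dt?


x/Vnmo = 1641/4146 = 0.395803
(x/Vnmo)^2 = 0.15666
t0^2 = 5.373124
sqrt(5.373124 + 0.15666) = 2.351549
dt = 2.351549 - 2.318 = 0.033549

0.033549


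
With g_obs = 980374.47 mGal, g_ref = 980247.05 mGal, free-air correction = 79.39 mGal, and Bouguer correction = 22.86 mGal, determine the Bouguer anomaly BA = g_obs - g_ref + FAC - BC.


BA = g_obs - g_ref + FAC - BC
= 980374.47 - 980247.05 + 79.39 - 22.86
= 183.95 mGal

183.95


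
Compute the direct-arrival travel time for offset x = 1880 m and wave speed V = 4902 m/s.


t = x / V
= 1880 / 4902
= 0.3835 s

0.3835


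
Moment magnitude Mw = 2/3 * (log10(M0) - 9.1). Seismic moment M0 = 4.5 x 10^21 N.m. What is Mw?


log10(M0) = log10(4.5 x 10^21) = 21.6532
Mw = 2/3 * (21.6532 - 9.1)
= 2/3 * 12.5532
= 8.37

8.37


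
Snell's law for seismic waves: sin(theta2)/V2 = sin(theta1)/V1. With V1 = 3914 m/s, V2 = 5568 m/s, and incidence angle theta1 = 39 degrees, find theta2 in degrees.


sin(theta1) = sin(39 deg) = 0.62932
sin(theta2) = V2/V1 * sin(theta1) = 5568/3914 * 0.62932 = 0.895262
theta2 = arcsin(0.895262) = 63.5421 degrees

63.5421


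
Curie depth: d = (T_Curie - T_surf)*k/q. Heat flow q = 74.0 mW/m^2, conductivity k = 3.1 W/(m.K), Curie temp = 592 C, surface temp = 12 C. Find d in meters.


T_Curie - T_surf = 592 - 12 = 580 C
Convert q to W/m^2: 74.0 mW/m^2 = 0.074 W/m^2
d = 580 * 3.1 / 0.074 = 24297.3 m

24297.3


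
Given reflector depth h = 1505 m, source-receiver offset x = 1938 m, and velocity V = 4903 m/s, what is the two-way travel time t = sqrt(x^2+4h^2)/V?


x^2 + 4h^2 = 1938^2 + 4*1505^2 = 3755844 + 9060100 = 12815944
sqrt(12815944) = 3579.9363
t = 3579.9363 / 4903 = 0.7302 s

0.7302


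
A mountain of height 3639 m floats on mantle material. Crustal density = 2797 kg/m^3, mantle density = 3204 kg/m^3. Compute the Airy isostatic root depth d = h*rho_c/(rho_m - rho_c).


rho_m - rho_c = 3204 - 2797 = 407
d = 3639 * 2797 / 407
= 10178283 / 407
= 25008.07 m

25008.07


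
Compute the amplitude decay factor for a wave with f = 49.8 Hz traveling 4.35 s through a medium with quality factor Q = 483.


pi*f*t/Q = pi*49.8*4.35/483 = 1.409034
A/A0 = exp(-1.409034) = 0.244379

0.244379


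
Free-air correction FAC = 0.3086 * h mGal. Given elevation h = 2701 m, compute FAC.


FAC = 0.3086 * h
= 0.3086 * 2701
= 833.5286 mGal

833.5286


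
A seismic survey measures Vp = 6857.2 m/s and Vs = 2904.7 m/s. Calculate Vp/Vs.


Vp/Vs = 6857.2 / 2904.7
= 2.3607

2.3607


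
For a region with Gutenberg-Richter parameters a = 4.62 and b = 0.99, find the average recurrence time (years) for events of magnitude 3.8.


log10(N) = 4.62 - 0.99*3.8 = 0.858
N = 10^0.858 = 7.211075
T = 1/N = 1/7.211075 = 0.1387 years

0.1387


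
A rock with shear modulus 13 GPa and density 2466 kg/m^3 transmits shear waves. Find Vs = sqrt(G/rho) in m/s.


Convert G to Pa: G = 13e9 Pa
Compute G/rho = 13e9 / 2466 = 5271695.0527
Vs = sqrt(5271695.0527) = 2296.02 m/s

2296.02


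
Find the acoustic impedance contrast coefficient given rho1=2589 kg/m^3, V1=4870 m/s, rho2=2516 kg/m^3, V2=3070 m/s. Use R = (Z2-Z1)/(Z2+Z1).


Z1 = 2589 * 4870 = 12608430
Z2 = 2516 * 3070 = 7724120
R = (7724120 - 12608430) / (7724120 + 12608430) = -4884310 / 20332550 = -0.2402

-0.2402


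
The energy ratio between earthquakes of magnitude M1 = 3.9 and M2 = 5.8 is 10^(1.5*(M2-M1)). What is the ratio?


M2 - M1 = 5.8 - 3.9 = 1.9
1.5 * 1.9 = 2.85
ratio = 10^2.85 = 707.95

707.95


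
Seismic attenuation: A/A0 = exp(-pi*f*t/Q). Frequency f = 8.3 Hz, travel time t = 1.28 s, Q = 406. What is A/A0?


pi*f*t/Q = pi*8.3*1.28/406 = 0.082208
A/A0 = exp(-0.082208) = 0.921081

0.921081


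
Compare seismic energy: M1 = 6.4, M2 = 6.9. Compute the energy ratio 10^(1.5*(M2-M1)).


M2 - M1 = 6.9 - 6.4 = 0.5
1.5 * 0.5 = 0.75
ratio = 10^0.75 = 5.62

5.62


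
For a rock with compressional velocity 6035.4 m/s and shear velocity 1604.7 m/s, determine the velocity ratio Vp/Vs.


Vp/Vs = 6035.4 / 1604.7
= 3.7611

3.7611


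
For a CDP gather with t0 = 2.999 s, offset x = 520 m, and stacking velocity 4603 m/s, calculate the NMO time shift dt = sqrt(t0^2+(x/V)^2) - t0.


x/Vnmo = 520/4603 = 0.11297
(x/Vnmo)^2 = 0.012762
t0^2 = 8.994001
sqrt(8.994001 + 0.012762) = 3.001127
dt = 3.001127 - 2.999 = 0.002127

0.002127


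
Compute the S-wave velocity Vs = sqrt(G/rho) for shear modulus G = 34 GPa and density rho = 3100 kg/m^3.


Convert G to Pa: G = 34e9 Pa
Compute G/rho = 34e9 / 3100 = 10967741.9355
Vs = sqrt(10967741.9355) = 3311.76 m/s

3311.76


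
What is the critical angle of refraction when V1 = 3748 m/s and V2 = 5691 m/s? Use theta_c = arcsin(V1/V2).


V1/V2 = 3748/5691 = 0.658584
theta_c = arcsin(0.658584) = 41.1919 degrees

41.1919


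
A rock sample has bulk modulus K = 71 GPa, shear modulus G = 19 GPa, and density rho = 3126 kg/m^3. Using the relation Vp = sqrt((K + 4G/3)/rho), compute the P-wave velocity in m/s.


First compute the effective modulus:
K + 4G/3 = 71e9 + 4*19e9/3 = 96333333333.33 Pa
Then divide by density:
96333333333.33 / 3126 = 30816805.289 Pa/(kg/m^3)
Take the square root:
Vp = sqrt(30816805.289) = 5551.29 m/s

5551.29


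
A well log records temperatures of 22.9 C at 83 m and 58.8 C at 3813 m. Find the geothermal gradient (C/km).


dT = 58.8 - 22.9 = 35.9 C
dz = 3813 - 83 = 3730 m
gradient = dT/dz * 1000 = 35.9/3730 * 1000 = 9.6247 C/km

9.6247


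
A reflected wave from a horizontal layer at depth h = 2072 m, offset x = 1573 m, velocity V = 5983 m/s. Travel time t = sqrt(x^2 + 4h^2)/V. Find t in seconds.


x^2 + 4h^2 = 1573^2 + 4*2072^2 = 2474329 + 17172736 = 19647065
sqrt(19647065) = 4432.501
t = 4432.501 / 5983 = 0.7408 s

0.7408


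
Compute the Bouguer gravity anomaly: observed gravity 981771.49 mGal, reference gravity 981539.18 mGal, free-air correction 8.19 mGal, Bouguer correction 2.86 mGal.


BA = g_obs - g_ref + FAC - BC
= 981771.49 - 981539.18 + 8.19 - 2.86
= 237.64 mGal

237.64


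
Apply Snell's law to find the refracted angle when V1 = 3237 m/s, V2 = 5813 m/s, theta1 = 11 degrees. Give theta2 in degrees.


sin(theta1) = sin(11 deg) = 0.190809
sin(theta2) = V2/V1 * sin(theta1) = 5813/3237 * 0.190809 = 0.342655
theta2 = arcsin(0.342655) = 20.0387 degrees

20.0387


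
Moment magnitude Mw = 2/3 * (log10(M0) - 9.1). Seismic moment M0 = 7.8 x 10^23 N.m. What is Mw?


log10(M0) = log10(7.8 x 10^23) = 23.8921
Mw = 2/3 * (23.8921 - 9.1)
= 2/3 * 14.7921
= 9.86

9.86


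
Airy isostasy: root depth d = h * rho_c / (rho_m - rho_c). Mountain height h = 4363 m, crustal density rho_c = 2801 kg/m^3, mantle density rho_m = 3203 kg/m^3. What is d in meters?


rho_m - rho_c = 3203 - 2801 = 402
d = 4363 * 2801 / 402
= 12220763 / 402
= 30399.91 m

30399.91


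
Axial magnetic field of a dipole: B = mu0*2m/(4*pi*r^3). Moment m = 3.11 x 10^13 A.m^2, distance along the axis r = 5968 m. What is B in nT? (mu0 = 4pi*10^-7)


m = 3.11 x 10^13 = 31100000000000 A.m^2
2m = 62200000000000 A.m^2
r^3 = 5968^3 = 212562399232
B = (4pi*10^-7) * 62200000000000 / (4*pi * 212562399232) * 1e9
= 78162825.221314 / 2671137887426.69 * 1e9
= 29261.9956 nT

29261.9956


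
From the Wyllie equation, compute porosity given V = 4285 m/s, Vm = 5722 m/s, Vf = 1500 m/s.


1/V - 1/Vm = 1/4285 - 1/5722 = 5.861e-05
1/Vf - 1/Vm = 1/1500 - 1/5722 = 0.0004919
phi = 5.861e-05 / 0.0004919 = 0.1191

0.1191


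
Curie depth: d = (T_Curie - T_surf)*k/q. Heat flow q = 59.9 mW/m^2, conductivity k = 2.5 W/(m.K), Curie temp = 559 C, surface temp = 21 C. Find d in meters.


T_Curie - T_surf = 559 - 21 = 538 C
Convert q to W/m^2: 59.9 mW/m^2 = 0.0599 W/m^2
d = 538 * 2.5 / 0.0599 = 22454.09 m

22454.09


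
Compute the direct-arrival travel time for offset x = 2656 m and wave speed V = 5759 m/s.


t = x / V
= 2656 / 5759
= 0.4612 s

0.4612


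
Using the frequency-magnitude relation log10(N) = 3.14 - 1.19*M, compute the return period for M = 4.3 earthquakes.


log10(N) = 3.14 - 1.19*4.3 = -1.977
N = 10^-1.977 = 0.010544
T = 1/N = 1/0.010544 = 94.8418 years

94.8418


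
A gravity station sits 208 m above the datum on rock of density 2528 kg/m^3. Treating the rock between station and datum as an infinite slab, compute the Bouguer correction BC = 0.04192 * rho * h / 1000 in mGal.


BC = 0.04192 * rho * h / 1000
= 0.04192 * 2528 * 208 / 1000
= 22.0425 mGal

22.0425


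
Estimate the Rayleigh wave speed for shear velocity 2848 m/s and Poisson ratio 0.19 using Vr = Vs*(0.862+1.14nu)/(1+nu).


Numerator factor = 0.862 + 1.14*0.19 = 1.0786
Denominator = 1 + 0.19 = 1.19
Vr = 2848 * 1.0786 / 1.19 = 2581.39 m/s

2581.39


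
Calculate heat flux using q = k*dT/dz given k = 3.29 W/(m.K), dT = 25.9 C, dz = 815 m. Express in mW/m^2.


q = k * dT / dz * 1000
= 3.29 * 25.9 / 815 * 1000
= 0.104553 * 1000
= 104.5534 mW/m^2

104.5534


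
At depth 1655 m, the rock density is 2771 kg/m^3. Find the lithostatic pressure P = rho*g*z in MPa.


P = rho * g * z / 1e6
= 2771 * 9.81 * 1655 / 1e6
= 44988709.05 / 1e6
= 44.9887 MPa

44.9887


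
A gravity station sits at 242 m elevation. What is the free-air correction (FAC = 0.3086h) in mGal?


FAC = 0.3086 * h
= 0.3086 * 242
= 74.6812 mGal

74.6812


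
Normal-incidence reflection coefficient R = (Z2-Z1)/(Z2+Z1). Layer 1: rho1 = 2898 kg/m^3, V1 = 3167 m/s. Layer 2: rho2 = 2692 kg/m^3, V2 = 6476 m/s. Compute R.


Z1 = 2898 * 3167 = 9177966
Z2 = 2692 * 6476 = 17433392
R = (17433392 - 9177966) / (17433392 + 9177966) = 8255426 / 26611358 = 0.3102

0.3102


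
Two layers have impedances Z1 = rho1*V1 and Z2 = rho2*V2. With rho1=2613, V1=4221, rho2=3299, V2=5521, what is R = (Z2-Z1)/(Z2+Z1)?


Z1 = 2613 * 4221 = 11029473
Z2 = 3299 * 5521 = 18213779
R = (18213779 - 11029473) / (18213779 + 11029473) = 7184306 / 29243252 = 0.2457

0.2457


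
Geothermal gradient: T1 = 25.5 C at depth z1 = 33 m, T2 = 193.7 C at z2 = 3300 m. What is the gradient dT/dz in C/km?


dT = 193.7 - 25.5 = 168.2 C
dz = 3300 - 33 = 3267 m
gradient = dT/dz * 1000 = 168.2/3267 * 1000 = 51.4845 C/km

51.4845


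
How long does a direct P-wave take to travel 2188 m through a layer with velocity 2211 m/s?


t = x / V
= 2188 / 2211
= 0.9896 s

0.9896


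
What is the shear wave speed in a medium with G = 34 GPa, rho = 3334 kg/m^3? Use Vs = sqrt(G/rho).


Convert G to Pa: G = 34e9 Pa
Compute G/rho = 34e9 / 3334 = 10197960.4079
Vs = sqrt(10197960.4079) = 3193.42 m/s

3193.42


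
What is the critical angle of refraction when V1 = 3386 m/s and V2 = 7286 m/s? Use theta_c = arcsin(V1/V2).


V1/V2 = 3386/7286 = 0.464727
theta_c = arcsin(0.464727) = 27.6925 degrees

27.6925


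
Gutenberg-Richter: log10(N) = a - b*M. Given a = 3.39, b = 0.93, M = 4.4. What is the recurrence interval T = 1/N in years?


log10(N) = 3.39 - 0.93*4.4 = -0.702
N = 10^-0.702 = 0.198609
T = 1/N = 1/0.198609 = 5.035 years

5.035


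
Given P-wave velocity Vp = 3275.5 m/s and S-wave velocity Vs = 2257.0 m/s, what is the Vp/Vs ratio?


Vp/Vs = 3275.5 / 2257.0
= 1.4513

1.4513


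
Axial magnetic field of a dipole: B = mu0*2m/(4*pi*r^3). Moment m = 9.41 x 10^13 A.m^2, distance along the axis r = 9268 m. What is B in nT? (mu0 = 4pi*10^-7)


m = 9.41 x 10^13 = 94100000000000 A.m^2
2m = 188200000000000 A.m^2
r^3 = 9268^3 = 796082496832
B = (4pi*10^-7) * 188200000000000 / (4*pi * 796082496832) * 1e9
= 236499094.96224 / 10003867694795.32 * 1e9
= 23640.766 nT

23640.766


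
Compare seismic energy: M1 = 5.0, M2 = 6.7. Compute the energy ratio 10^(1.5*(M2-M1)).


M2 - M1 = 6.7 - 5.0 = 1.7
1.5 * 1.7 = 2.55
ratio = 10^2.55 = 354.81

354.81


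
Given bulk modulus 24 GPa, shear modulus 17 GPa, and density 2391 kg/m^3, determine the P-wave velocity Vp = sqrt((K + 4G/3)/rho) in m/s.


First compute the effective modulus:
K + 4G/3 = 24e9 + 4*17e9/3 = 46666666666.67 Pa
Then divide by density:
46666666666.67 / 2391 = 19517635.5779 Pa/(kg/m^3)
Take the square root:
Vp = sqrt(19517635.5779) = 4417.88 m/s

4417.88


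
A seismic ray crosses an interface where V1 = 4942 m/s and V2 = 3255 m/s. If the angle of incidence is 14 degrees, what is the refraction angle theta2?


sin(theta1) = sin(14 deg) = 0.241922
sin(theta2) = V2/V1 * sin(theta1) = 3255/4942 * 0.241922 = 0.159339
theta2 = arcsin(0.159339) = 9.1686 degrees

9.1686


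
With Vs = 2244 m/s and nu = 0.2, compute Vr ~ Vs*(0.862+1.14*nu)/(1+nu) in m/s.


Numerator factor = 0.862 + 1.14*0.2 = 1.09
Denominator = 1 + 0.2 = 1.2
Vr = 2244 * 1.09 / 1.2 = 2038.3 m/s

2038.3


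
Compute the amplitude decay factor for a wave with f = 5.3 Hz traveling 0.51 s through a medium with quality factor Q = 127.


pi*f*t/Q = pi*5.3*0.51/127 = 0.066864
A/A0 = exp(-0.066864) = 0.935322

0.935322


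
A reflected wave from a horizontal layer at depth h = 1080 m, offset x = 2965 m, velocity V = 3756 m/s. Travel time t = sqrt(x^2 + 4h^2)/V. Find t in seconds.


x^2 + 4h^2 = 2965^2 + 4*1080^2 = 8791225 + 4665600 = 13456825
sqrt(13456825) = 3668.3545
t = 3668.3545 / 3756 = 0.9767 s

0.9767


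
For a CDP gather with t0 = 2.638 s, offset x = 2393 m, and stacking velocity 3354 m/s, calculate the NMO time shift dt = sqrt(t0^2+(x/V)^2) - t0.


x/Vnmo = 2393/3354 = 0.713476
(x/Vnmo)^2 = 0.509049
t0^2 = 6.959044
sqrt(6.959044 + 0.509049) = 2.732781
dt = 2.732781 - 2.638 = 0.094781

0.094781


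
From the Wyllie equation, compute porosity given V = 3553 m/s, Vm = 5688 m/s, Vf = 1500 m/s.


1/V - 1/Vm = 1/3553 - 1/5688 = 0.00010564
1/Vf - 1/Vm = 1/1500 - 1/5688 = 0.00049086
phi = 0.00010564 / 0.00049086 = 0.2152

0.2152


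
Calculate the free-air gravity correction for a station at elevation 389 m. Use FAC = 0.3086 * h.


FAC = 0.3086 * h
= 0.3086 * 389
= 120.0454 mGal

120.0454


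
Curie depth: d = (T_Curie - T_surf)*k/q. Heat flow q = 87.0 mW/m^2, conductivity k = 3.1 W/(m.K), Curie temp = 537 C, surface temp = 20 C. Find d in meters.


T_Curie - T_surf = 537 - 20 = 517 C
Convert q to W/m^2: 87.0 mW/m^2 = 0.087 W/m^2
d = 517 * 3.1 / 0.087 = 18421.84 m

18421.84


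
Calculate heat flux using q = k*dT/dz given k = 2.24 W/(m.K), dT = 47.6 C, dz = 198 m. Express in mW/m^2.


q = k * dT / dz * 1000
= 2.24 * 47.6 / 198 * 1000
= 0.538505 * 1000
= 538.5051 mW/m^2

538.5051


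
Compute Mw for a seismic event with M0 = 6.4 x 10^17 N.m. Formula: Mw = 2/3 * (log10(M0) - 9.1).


log10(M0) = log10(6.4 x 10^17) = 17.8062
Mw = 2/3 * (17.8062 - 9.1)
= 2/3 * 8.7062
= 5.8

5.8


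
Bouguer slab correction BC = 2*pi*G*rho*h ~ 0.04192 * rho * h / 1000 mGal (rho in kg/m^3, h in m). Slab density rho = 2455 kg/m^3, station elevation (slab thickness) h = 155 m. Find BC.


BC = 0.04192 * rho * h / 1000
= 0.04192 * 2455 * 155 / 1000
= 15.9516 mGal

15.9516


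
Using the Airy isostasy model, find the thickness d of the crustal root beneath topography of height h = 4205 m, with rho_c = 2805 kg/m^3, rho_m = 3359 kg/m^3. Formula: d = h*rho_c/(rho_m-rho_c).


rho_m - rho_c = 3359 - 2805 = 554
d = 4205 * 2805 / 554
= 11795025 / 554
= 21290.66 m

21290.66


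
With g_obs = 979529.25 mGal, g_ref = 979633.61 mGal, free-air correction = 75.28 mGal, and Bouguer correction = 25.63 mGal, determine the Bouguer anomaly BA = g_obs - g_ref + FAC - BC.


BA = g_obs - g_ref + FAC - BC
= 979529.25 - 979633.61 + 75.28 - 25.63
= -54.71 mGal

-54.71


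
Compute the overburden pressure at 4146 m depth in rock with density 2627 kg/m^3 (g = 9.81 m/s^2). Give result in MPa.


P = rho * g * z / 1e6
= 2627 * 9.81 * 4146 / 1e6
= 106846027.02 / 1e6
= 106.846 MPa

106.846


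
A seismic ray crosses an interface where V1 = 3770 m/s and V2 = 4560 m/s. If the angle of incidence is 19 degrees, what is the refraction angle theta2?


sin(theta1) = sin(19 deg) = 0.325568
sin(theta2) = V2/V1 * sin(theta1) = 4560/3770 * 0.325568 = 0.393791
theta2 = arcsin(0.393791) = 23.1906 degrees

23.1906


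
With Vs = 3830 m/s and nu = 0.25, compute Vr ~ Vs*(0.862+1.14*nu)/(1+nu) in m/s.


Numerator factor = 0.862 + 1.14*0.25 = 1.147
Denominator = 1 + 0.25 = 1.25
Vr = 3830 * 1.147 / 1.25 = 3514.41 m/s

3514.41


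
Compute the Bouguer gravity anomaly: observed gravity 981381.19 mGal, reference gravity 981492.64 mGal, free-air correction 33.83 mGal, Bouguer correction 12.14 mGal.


BA = g_obs - g_ref + FAC - BC
= 981381.19 - 981492.64 + 33.83 - 12.14
= -89.76 mGal

-89.76


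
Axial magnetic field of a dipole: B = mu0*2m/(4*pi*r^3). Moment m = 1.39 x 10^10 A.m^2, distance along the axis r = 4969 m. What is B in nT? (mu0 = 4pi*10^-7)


m = 1.39 x 10^10 = 13900000000 A.m^2
2m = 27800000000 A.m^2
r^3 = 4969^3 = 122689385209
B = (4pi*10^-7) * 27800000000 / (4*pi * 122689385209) * 1e9
= 34934.510308 / 1541760284984.17 * 1e9
= 22.6588 nT

22.6588


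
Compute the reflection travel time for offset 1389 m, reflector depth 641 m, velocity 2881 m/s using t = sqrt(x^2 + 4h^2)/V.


x^2 + 4h^2 = 1389^2 + 4*641^2 = 1929321 + 1643524 = 3572845
sqrt(3572845) = 1890.1971
t = 1890.1971 / 2881 = 0.6561 s

0.6561


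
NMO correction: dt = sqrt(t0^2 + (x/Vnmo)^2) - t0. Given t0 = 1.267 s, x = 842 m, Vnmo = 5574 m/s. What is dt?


x/Vnmo = 842/5574 = 0.151058
(x/Vnmo)^2 = 0.022819
t0^2 = 1.605289
sqrt(1.605289 + 0.022819) = 1.275973
dt = 1.275973 - 1.267 = 0.008973

0.008973


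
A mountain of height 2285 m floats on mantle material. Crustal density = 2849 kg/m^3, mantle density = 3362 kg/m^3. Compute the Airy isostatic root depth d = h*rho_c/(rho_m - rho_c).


rho_m - rho_c = 3362 - 2849 = 513
d = 2285 * 2849 / 513
= 6509965 / 513
= 12689.99 m

12689.99


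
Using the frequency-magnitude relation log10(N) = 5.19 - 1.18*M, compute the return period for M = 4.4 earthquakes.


log10(N) = 5.19 - 1.18*4.4 = -0.002
N = 10^-0.002 = 0.995405
T = 1/N = 1/0.995405 = 1.0046 years

1.0046


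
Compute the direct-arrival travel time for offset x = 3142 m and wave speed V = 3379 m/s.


t = x / V
= 3142 / 3379
= 0.9299 s

0.9299


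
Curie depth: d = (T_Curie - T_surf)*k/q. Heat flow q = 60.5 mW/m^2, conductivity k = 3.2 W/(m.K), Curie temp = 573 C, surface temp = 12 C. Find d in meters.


T_Curie - T_surf = 573 - 12 = 561 C
Convert q to W/m^2: 60.5 mW/m^2 = 0.0605 W/m^2
d = 561 * 3.2 / 0.0605 = 29672.73 m

29672.73


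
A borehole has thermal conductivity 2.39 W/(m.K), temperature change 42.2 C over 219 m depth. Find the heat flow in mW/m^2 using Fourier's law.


q = k * dT / dz * 1000
= 2.39 * 42.2 / 219 * 1000
= 0.460539 * 1000
= 460.5388 mW/m^2

460.5388


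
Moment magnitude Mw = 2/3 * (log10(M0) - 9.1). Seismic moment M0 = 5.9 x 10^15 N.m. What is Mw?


log10(M0) = log10(5.9 x 10^15) = 15.7709
Mw = 2/3 * (15.7709 - 9.1)
= 2/3 * 6.6709
= 4.45

4.45


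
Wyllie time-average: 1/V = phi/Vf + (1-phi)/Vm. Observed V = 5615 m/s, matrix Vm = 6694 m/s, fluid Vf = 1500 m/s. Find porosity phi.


1/V - 1/Vm = 1/5615 - 1/6694 = 2.871e-05
1/Vf - 1/Vm = 1/1500 - 1/6694 = 0.00051728
phi = 2.871e-05 / 0.00051728 = 0.0555

0.0555


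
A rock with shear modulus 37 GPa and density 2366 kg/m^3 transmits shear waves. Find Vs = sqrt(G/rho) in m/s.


Convert G to Pa: G = 37e9 Pa
Compute G/rho = 37e9 / 2366 = 15638207.9459
Vs = sqrt(15638207.9459) = 3954.52 m/s

3954.52


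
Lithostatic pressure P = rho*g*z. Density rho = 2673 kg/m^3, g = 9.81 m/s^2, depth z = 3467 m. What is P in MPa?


P = rho * g * z / 1e6
= 2673 * 9.81 * 3467 / 1e6
= 90912124.71 / 1e6
= 90.9121 MPa

90.9121
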